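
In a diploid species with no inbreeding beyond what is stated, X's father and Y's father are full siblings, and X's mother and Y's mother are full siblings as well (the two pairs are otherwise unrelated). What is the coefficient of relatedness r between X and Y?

0.25

Relatedness sums over independent paths through distinct common ancestors.
X and Y are related in two ways: first cousins through their fathers (r = 1/8) and first cousins through their mothers (r = 1/8) — i.e. double first cousins.
r = 1/8 + 1/8 = 0.25.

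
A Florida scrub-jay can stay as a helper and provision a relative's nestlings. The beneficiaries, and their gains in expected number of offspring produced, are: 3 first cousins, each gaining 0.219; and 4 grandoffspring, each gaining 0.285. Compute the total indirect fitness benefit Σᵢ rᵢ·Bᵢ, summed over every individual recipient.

r to a first cousin = 1/8 (first cousins share one grandparent pair — two paths of length 4: r = 2·(1/2)^4 = 1/8).
r to a grandoffspring = 1/4 (two parent–offspring links: r = (1/2)^2 = 1/4).
Summing one r·B term per recipient: 3·0.125·0.219 + 4·0.25·0.285 = 0.367125.

0.367125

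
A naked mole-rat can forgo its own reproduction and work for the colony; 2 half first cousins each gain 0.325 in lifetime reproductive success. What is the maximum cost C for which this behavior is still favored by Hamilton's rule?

0.040625

r to a half first cousin = 0.0625 (half first cousins share one grandparent — one path of length 4: r = (1/2)^4 = 1/16).
Hamilton's rule: n·r·B > C, so the trait is favored while C < n·r·B = 2·0.0625·0.325 = 0.040625.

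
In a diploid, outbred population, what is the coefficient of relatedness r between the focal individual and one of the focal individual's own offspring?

Each parent–offspring link contributes a factor of 1/2, and independent paths through distinct common ancestors add.
One parent–offspring link: r = (1/2)^1 = 1/2.

0.5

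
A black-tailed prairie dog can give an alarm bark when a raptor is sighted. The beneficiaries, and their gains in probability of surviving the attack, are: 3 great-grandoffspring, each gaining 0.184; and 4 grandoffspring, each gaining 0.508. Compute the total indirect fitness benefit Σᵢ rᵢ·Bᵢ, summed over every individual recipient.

r to a great-grandoffspring = 1/8 (three parent–offspring links: r = (1/2)^3 = 1/8).
r to a grandoffspring = 1/4 (two parent–offspring links: r = (1/2)^2 = 1/4).
Summing one r·B term per recipient: 3·0.125·0.184 + 4·0.25·0.508 = 0.577.

0.577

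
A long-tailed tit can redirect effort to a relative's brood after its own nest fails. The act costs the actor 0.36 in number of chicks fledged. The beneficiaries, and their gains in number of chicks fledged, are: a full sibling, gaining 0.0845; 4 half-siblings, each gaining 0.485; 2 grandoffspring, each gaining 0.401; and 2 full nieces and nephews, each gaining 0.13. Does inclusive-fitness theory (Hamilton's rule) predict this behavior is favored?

Hamilton's rule: the trait is favored when the sum of r·B over every recipient exceeds the actor's cost C.
r to a full sibling = 0.5 (full sibs share both parents — two paths of length 2: r = 2·(1/2)^2 = 1/2).
r to a half-sibling = 0.25 (half-sibs share one parent — one path of length 2: r = (1/2)^2 = 1/4).
r to a grandoffspring = 0.25 (two parent–offspring links: r = (1/2)^2 = 1/4).
r to a full niece or nephew = 1/4 (full aunt/uncle↔niece/nephew: two paths of length 3 through the shared grandparent pair: r = 2·(1/2)^3 = 1/4).
Summing one r·B term per recipient: 1·0.5·0.0845 + 4·0.25·0.485 + 2·0.25·0.401 + 2·0.25·0.13 = 0.79275.
0.79275 > 0.36: the indirect benefit exceeds the cost.

Yes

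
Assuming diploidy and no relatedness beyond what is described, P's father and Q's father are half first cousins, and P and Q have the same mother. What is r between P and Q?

0.265625

Independent pedigree routes through distinct common ancestors add.
P and Q are related in two ways: half second cousins through their fathers (r = 1/64) and half-sibs through their shared mother (r = 1/4).
r = 1/64 + 1/4 = 17/64 = 0.265625.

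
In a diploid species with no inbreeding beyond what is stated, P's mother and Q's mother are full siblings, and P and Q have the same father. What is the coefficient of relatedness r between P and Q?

Relatedness sums over independent paths through distinct common ancestors.
P and Q are related in two ways: first cousins through their mothers (r = 1/8) and half-sibs through their shared father (r = 1/4).
r = 1/8 + 1/4 = 3/8 = 0.375.

0.375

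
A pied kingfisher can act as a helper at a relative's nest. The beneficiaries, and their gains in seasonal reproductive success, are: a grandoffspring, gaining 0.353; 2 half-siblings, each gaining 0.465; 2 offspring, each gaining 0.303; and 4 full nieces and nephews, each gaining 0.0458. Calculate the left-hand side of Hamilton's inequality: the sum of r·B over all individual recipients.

0.66955

r to a grandoffspring = 1/4 (two parent–offspring links: r = (1/2)^2 = 1/4).
r to a half-sibling = 1/4 (half-sibs share one parent — one path of length 2: r = (1/2)^2 = 1/4).
r to an offspring = 0.5 (one parent–offspring link: r = (1/2)^1 = 1/2).
r to a full niece or nephew = 0.25 (full aunt/uncle↔niece/nephew: two paths of length 3 through the shared grandparent pair: r = 2·(1/2)^3 = 1/4).
Summing one r·B term per recipient: 1·0.25·0.353 + 2·0.25·0.465 + 2·0.5·0.303 + 4·0.25·0.0458 = 0.66955.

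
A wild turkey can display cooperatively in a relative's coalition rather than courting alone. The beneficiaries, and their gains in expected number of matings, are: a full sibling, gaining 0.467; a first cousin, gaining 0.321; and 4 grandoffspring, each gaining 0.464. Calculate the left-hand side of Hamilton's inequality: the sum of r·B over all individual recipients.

0.737625

r to a full sibling = 1/2 (full sibs share both parents — two paths of length 2: r = 2·(1/2)^2 = 1/2).
r to a first cousin = 0.125 (first cousins share one grandparent pair — two paths of length 4: r = 2·(1/2)^4 = 1/8).
r to a grandoffspring = 0.25 (two parent–offspring links: r = (1/2)^2 = 1/4).
Summing one r·B term per recipient: 1·0.5·0.467 + 1·0.125·0.321 + 4·0.25·0.464 = 0.737625.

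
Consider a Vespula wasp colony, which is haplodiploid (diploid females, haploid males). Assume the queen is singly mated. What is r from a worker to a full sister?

Haplodiploid full sisters inherit their father's entire haploid genome identically (contributing 1/2) and on average half of their mother's contribution (1/2 · 1/2 = 1/4); r = 1/2 + 1/4 = 3/4.

0.75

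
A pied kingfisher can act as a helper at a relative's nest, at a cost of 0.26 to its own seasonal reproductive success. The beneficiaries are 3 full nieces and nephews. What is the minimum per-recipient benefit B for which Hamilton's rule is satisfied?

r to a full niece or nephew = 1/4 (full aunt/uncle↔niece/nephew: two paths of length 3 through the shared grandparent pair: r = 2·(1/2)^3 = 1/4).
Hamilton's rule with n recipients of equal r: n·r·B > C, so B > C/(n·r) = 0.26/(3·0.25) = 0.3467.

0.3467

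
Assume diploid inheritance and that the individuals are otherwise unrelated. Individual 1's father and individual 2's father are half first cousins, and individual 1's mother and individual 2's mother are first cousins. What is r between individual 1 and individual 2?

Relatedness sums over independent paths through distinct common ancestors.
Individual 1 and individual 2 are related in two ways: half second cousins through their fathers (r = 1/64) and second cousins through their mothers (r = 1/32).
r = 1/64 + 1/32 = 3/64 = 0.046875.

0.046875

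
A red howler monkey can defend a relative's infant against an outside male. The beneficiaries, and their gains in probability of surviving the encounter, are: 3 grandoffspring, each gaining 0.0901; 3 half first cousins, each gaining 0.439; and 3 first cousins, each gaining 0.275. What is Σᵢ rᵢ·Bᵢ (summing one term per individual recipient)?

0.2530125

r to a grandoffspring = 1/4 (two parent–offspring links: r = (1/2)^2 = 1/4).
r to a half first cousin = 1/16 (half first cousins share one grandparent — one path of length 4: r = (1/2)^4 = 1/16).
r to a first cousin = 0.125 (first cousins share one grandparent pair — two paths of length 4: r = 2·(1/2)^4 = 1/8).
Summing one r·B term per recipient: 3·0.25·0.0901 + 3·0.0625·0.439 + 3·0.125·0.275 = 0.2530125.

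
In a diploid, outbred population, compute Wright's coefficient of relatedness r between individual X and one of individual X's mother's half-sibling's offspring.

0.0625

Each parent–offspring link contributes a factor of 1/2, and independent paths through distinct common ancestors add.
Half first cousins share one grandparent — one path of length 4: r = (1/2)^4 = 1/16.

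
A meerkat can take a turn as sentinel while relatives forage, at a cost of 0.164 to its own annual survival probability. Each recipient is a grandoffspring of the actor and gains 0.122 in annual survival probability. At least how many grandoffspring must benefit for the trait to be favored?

6

r to a grandoffspring = 1/4 (two parent–offspring links: r = (1/2)^2 = 1/4).
Hamilton's rule: n·r·B > C  ⇒  n > C/(r·B) = 0.164/(0.25·0.122) = 5.377.
The smallest integer exceeding 5.377 is 6.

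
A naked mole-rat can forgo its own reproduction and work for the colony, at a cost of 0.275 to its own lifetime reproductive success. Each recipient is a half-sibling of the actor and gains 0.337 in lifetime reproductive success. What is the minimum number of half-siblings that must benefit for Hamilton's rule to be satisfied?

r to a half-sibling = 0.25 (half-sibs share one parent — one path of length 2: r = (1/2)^2 = 1/4).
Hamilton's rule: n·r·B > C  ⇒  n > C/(r·B) = 0.275/(0.25·0.337) = 3.264.
The smallest integer exceeding 3.264 is 4.

4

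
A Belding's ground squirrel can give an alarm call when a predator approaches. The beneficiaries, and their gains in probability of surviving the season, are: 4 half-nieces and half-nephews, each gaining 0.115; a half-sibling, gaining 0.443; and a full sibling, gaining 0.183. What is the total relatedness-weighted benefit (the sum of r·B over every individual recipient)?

r to a half-niece or half-nephew = 0.125 (half-aunt/uncle↔niece/nephew: one path of length 3: r = (1/2)^3 = 1/8).
r to a half-sibling = 0.25 (half-sibs share one parent — one path of length 2: r = (1/2)^2 = 1/4).
r to a full sibling = 0.5 (full sibs share both parents — two paths of length 2: r = 2·(1/2)^2 = 1/2).
Summing one r·B term per recipient: 4·0.125·0.115 + 1·0.25·0.443 + 1·0.5·0.183 = 0.25975.

0.25975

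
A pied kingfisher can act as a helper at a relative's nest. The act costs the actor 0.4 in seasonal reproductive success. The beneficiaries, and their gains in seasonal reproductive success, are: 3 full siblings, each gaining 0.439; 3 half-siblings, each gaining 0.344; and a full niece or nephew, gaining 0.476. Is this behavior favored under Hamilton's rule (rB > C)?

Yes

Hamilton's rule: the trait is favored when the sum of r·B over every recipient exceeds the actor's cost C.
r to a full sibling = 0.5 (full sibs share both parents — two paths of length 2: r = 2·(1/2)^2 = 1/2).
r to a half-sibling = 1/4 (half-sibs share one parent — one path of length 2: r = (1/2)^2 = 1/4).
r to a full niece or nephew = 0.25 (full aunt/uncle↔niece/nephew: two paths of length 3 through the shared grandparent pair: r = 2·(1/2)^3 = 1/4).
Summing one r·B term per recipient: 3·0.5·0.439 + 3·0.25·0.344 + 1·0.25·0.476 = 1.0355.
1.0355 > 0.4: the indirect benefit exceeds the cost.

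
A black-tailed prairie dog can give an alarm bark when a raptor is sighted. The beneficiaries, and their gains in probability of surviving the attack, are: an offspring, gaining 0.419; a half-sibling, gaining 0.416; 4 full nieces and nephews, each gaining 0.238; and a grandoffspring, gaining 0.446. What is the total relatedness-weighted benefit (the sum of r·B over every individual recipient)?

0.663

r to an offspring = 0.5 (one parent–offspring link: r = (1/2)^1 = 1/2).
r to a half-sibling = 1/4 (half-sibs share one parent — one path of length 2: r = (1/2)^2 = 1/4).
r to a full niece or nephew = 0.25 (full aunt/uncle↔niece/nephew: two paths of length 3 through the shared grandparent pair: r = 2·(1/2)^3 = 1/4).
r to a grandoffspring = 1/4 (two parent–offspring links: r = (1/2)^2 = 1/4).
Summing one r·B term per recipient: 1·0.5·0.419 + 1·0.25·0.416 + 4·0.25·0.238 + 1·0.25·0.446 = 0.663.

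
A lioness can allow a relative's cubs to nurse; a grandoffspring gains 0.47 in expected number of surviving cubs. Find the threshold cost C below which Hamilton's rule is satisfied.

0.1175

r to a grandoffspring = 1/4 (two parent–offspring links: r = (1/2)^2 = 1/4).
Hamilton's rule: n·r·B > C, so the trait is favored while C < n·r·B = 1·0.25·0.47 = 0.1175.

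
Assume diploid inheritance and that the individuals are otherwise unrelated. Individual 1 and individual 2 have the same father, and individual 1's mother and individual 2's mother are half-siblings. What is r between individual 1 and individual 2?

0.3125

Independent pedigree routes through distinct common ancestors add.
Individual 1 and individual 2 are related in two ways: half-sibs through their shared father (r = 1/4) and half first cousins through their mothers (r = 1/16).
r = 1/4 + 1/16 = 0.3125.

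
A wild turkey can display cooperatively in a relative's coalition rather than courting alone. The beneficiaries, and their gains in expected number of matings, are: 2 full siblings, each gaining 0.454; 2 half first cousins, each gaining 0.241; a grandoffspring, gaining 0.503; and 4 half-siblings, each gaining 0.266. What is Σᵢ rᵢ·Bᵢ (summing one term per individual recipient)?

r to a full sibling = 0.5 (full sibs share both parents — two paths of length 2: r = 2·(1/2)^2 = 1/2).
r to a half first cousin = 1/16 (half first cousins share one grandparent — one path of length 4: r = (1/2)^4 = 1/16).
r to a grandoffspring = 1/4 (two parent–offspring links: r = (1/2)^2 = 1/4).
r to a half-sibling = 1/4 (half-sibs share one parent — one path of length 2: r = (1/2)^2 = 1/4).
Summing one r·B term per recipient: 2·0.5·0.454 + 2·0.0625·0.241 + 1·0.25·0.503 + 4·0.25·0.266 = 0.875875.

0.875875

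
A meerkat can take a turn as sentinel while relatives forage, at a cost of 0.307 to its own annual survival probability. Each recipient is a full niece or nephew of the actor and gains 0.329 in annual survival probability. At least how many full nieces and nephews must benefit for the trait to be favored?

4

r to a full niece or nephew = 0.25 (full aunt/uncle↔niece/nephew: two paths of length 3 through the shared grandparent pair: r = 2·(1/2)^3 = 1/4).
Hamilton's rule: n·r·B > C  ⇒  n > C/(r·B) = 0.307/(0.25·0.329) = 3.733.
The smallest integer exceeding 3.733 is 4.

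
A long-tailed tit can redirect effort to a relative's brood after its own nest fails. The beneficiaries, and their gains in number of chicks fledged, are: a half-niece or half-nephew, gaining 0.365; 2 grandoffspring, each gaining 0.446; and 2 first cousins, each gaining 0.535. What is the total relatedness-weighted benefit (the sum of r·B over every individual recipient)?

r to a half-niece or half-nephew = 1/8 (half-aunt/uncle↔niece/nephew: one path of length 3: r = (1/2)^3 = 1/8).
r to a grandoffspring = 1/4 (two parent–offspring links: r = (1/2)^2 = 1/4).
r to a first cousin = 1/8 (first cousins share one grandparent pair — two paths of length 4: r = 2·(1/2)^4 = 1/8).
Summing one r·B term per recipient: 1·0.125·0.365 + 2·0.25·0.446 + 2·0.125·0.535 = 0.402375.

0.402375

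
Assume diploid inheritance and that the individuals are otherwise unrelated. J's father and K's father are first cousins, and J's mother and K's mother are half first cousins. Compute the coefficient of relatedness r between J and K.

Independent pedigree routes through distinct common ancestors add.
J and K are related in two ways: second cousins through their fathers (r = 1/32) and half second cousins through their mothers (r = 1/64).
r = 1/32 + 1/64 = 3/64 = 0.046875.

0.046875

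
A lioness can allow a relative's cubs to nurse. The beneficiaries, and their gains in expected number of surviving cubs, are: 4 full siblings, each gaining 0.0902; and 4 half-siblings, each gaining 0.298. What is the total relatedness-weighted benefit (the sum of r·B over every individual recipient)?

r to a full sibling = 0.5 (full sibs share both parents — two paths of length 2: r = 2·(1/2)^2 = 1/2).
r to a half-sibling = 1/4 (half-sibs share one parent — one path of length 2: r = (1/2)^2 = 1/4).
Summing one r·B term per recipient: 4·0.5·0.0902 + 4·0.25·0.298 = 0.4784.

0.4784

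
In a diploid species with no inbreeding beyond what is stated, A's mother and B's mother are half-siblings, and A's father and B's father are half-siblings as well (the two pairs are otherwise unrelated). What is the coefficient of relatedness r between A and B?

0.125

With two independent routes of shared ancestry, r is the sum of the two contributions.
A and B are related in two ways: half first cousins through their mothers (r = 1/16) and half first cousins through their fathers (r = 1/16).
r = 1/16 + 1/16 = 0.125.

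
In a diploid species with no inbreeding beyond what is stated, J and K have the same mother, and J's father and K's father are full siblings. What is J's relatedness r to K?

With two independent routes of shared ancestry, r is the sum of the two contributions.
J and K are related in two ways: half-sibs through their shared mother (r = 1/4) and first cousins through their fathers (r = 1/8).
r = 1/4 + 1/8 = 3/8 = 0.375.

0.375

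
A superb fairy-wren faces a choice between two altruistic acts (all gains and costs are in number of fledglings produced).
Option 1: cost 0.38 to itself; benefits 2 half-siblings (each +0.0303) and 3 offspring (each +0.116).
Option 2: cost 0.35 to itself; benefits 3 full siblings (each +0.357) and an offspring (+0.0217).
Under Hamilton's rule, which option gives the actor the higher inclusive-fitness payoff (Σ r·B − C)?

Option 2

Option 1: r to a half-sibling = 0.25.
Option 1: r to an offspring = 0.5.
Option 1: Σ r·B − C = (2·0.25·0.0303 + 3·0.5·0.116) − 0.38 = -0.19085.
Option 2: r to a full sibling = 0.5.
Option 2: r to an offspring = 0.5.
Option 2: Σ r·B − C = (3·0.5·0.357 + 1·0.5·0.0217) − 0.35 = 0.19635.
Option 2 has the higher net inclusive-fitness payoff.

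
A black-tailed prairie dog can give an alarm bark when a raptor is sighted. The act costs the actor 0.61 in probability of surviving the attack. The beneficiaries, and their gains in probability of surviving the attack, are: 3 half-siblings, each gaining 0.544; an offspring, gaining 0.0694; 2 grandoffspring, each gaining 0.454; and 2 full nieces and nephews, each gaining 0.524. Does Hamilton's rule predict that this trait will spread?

Hamilton's rule: the trait is favored when the sum of r·B over every recipient exceeds the actor's cost C.
r to a half-sibling = 1/4 (half-sibs share one parent — one path of length 2: r = (1/2)^2 = 1/4).
r to an offspring = 0.5 (one parent–offspring link: r = (1/2)^1 = 1/2).
r to a grandoffspring = 0.25 (two parent–offspring links: r = (1/2)^2 = 1/4).
r to a full niece or nephew = 0.25 (full aunt/uncle↔niece/nephew: two paths of length 3 through the shared grandparent pair: r = 2·(1/2)^3 = 1/4).
Summing one r·B term per recipient: 3·0.25·0.544 + 1·0.5·0.0694 + 2·0.25·0.454 + 2·0.25·0.524 = 0.9317.
0.9317 > 0.61: the indirect benefit exceeds the cost.

Yes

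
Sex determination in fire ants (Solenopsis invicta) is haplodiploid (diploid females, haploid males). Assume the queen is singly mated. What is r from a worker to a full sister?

0.75

Haplodiploid full sisters inherit their father's entire haploid genome identically (contributing 1/2) and on average half of their mother's contribution (1/2 · 1/2 = 1/4); r = 1/2 + 1/4 = 3/4.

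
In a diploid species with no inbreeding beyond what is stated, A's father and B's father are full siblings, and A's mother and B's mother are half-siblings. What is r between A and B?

0.1875

Independent pedigree routes through distinct common ancestors add.
A and B are related in two ways: first cousins through their fathers (r = 1/8) and half first cousins through their mothers (r = 1/16).
r = 1/8 + 1/16 = 3/16 = 0.1875.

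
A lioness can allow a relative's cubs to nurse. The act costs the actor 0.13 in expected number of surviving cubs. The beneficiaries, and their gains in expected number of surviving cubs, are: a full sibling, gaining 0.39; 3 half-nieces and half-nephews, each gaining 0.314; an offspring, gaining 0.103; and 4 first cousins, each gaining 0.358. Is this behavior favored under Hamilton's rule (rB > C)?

Yes

Hamilton's rule: the trait is favored when the sum of r·B over every recipient exceeds the actor's cost C.
r to a full sibling = 0.5 (full sibs share both parents — two paths of length 2: r = 2·(1/2)^2 = 1/2).
r to a half-niece or half-nephew = 1/8 (half-aunt/uncle↔niece/nephew: one path of length 3: r = (1/2)^3 = 1/8).
r to an offspring = 1/2 (one parent–offspring link: r = (1/2)^1 = 1/2).
r to a first cousin = 1/8 (first cousins share one grandparent pair — two paths of length 4: r = 2·(1/2)^4 = 1/8).
Summing one r·B term per recipient: 1·0.5·0.39 + 3·0.125·0.314 + 1·0.5·0.103 + 4·0.125·0.358 = 0.54325.
0.54325 > 0.13: the indirect benefit exceeds the cost.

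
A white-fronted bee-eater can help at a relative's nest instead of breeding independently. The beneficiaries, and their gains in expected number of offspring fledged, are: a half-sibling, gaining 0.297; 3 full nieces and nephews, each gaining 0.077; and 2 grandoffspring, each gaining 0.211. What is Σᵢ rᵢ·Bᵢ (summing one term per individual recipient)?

0.2375

r to a half-sibling = 1/4 (half-sibs share one parent — one path of length 2: r = (1/2)^2 = 1/4).
r to a full niece or nephew = 0.25 (full aunt/uncle↔niece/nephew: two paths of length 3 through the shared grandparent pair: r = 2·(1/2)^3 = 1/4).
r to a grandoffspring = 1/4 (two parent–offspring links: r = (1/2)^2 = 1/4).
Summing one r·B term per recipient: 1·0.25·0.297 + 3·0.25·0.077 + 2·0.25·0.211 = 0.2375.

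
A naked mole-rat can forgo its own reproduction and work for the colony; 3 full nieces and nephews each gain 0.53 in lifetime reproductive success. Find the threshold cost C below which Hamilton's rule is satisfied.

0.3975

r to a full niece or nephew = 1/4 (full aunt/uncle↔niece/nephew: two paths of length 3 through the shared grandparent pair: r = 2·(1/2)^3 = 1/4).
Hamilton's rule: n·r·B > C, so the trait is favored while C < n·r·B = 3·0.25·0.53 = 0.3975.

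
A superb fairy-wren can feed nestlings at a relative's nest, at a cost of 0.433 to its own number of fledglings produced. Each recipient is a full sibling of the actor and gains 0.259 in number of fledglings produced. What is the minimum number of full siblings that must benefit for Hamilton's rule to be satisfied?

4

r to a full sibling = 0.5 (full sibs share both parents — two paths of length 2: r = 2·(1/2)^2 = 1/2).
Hamilton's rule: n·r·B > C  ⇒  n > C/(r·B) = 0.433/(0.5·0.259) = 3.344.
The smallest integer exceeding 3.344 is 4.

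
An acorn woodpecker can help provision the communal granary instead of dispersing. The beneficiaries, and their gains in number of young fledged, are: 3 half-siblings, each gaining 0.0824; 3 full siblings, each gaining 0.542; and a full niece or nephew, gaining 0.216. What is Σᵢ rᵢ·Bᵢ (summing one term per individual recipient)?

r to a half-sibling = 1/4 (half-sibs share one parent — one path of length 2: r = (1/2)^2 = 1/4).
r to a full sibling = 0.5 (full sibs share both parents — two paths of length 2: r = 2·(1/2)^2 = 1/2).
r to a full niece or nephew = 1/4 (full aunt/uncle↔niece/nephew: two paths of length 3 through the shared grandparent pair: r = 2·(1/2)^3 = 1/4).
Summing one r·B term per recipient: 3·0.25·0.0824 + 3·0.5·0.542 + 1·0.25·0.216 = 0.9288.

0.9288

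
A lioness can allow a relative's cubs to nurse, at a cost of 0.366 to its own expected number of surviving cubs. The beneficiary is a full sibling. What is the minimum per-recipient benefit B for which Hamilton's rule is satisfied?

0.732

r to a full sibling = 1/2 (full sibs share both parents — two paths of length 2: r = 2·(1/2)^2 = 1/2).
Hamilton's rule with n recipients of equal r: n·r·B > C, so B > C/(n·r) = 0.366/(1·0.5) = 0.732.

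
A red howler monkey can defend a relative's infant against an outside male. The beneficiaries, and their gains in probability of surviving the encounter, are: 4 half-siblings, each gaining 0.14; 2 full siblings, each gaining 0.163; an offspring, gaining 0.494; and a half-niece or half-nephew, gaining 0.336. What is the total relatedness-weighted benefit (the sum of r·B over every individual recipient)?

0.592

r to a half-sibling = 1/4 (half-sibs share one parent — one path of length 2: r = (1/2)^2 = 1/4).
r to a full sibling = 0.5 (full sibs share both parents — two paths of length 2: r = 2·(1/2)^2 = 1/2).
r to an offspring = 1/2 (one parent–offspring link: r = (1/2)^1 = 1/2).
r to a half-niece or half-nephew = 1/8 (half-aunt/uncle↔niece/nephew: one path of length 3: r = (1/2)^3 = 1/8).
Summing one r·B term per recipient: 4·0.25·0.14 + 2·0.5·0.163 + 1·0.5·0.494 + 1·0.125·0.336 = 0.592.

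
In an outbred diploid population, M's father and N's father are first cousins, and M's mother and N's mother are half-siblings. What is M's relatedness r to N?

Independent pedigree routes through distinct common ancestors add.
M and N are related in two ways: second cousins through their fathers (r = 1/32) and half first cousins through their mothers (r = 1/16).
r = 1/32 + 1/16 = 3/32 = 0.09375.

0.09375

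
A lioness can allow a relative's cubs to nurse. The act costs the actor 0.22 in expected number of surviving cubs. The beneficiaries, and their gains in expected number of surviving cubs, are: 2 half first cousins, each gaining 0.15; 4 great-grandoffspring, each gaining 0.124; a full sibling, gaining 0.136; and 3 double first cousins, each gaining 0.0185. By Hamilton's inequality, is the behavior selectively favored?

No

Hamilton's rule: the trait is favored when the sum of r·B over every recipient exceeds the actor's cost C.
r to a half first cousin = 1/16 (half first cousins share one grandparent — one path of length 4: r = (1/2)^4 = 1/16).
r to a great-grandoffspring = 1/8 (three parent–offspring links: r = (1/2)^3 = 1/8).
r to a full sibling = 0.5 (full sibs share both parents — two paths of length 2: r = 2·(1/2)^2 = 1/2).
r to a double first cousin = 0.25 (double first cousins share both grandparent pairs — four paths of length 4: r = 4·(1/2)^4 = 1/4).
Summing one r·B term per recipient: 2·0.0625·0.15 + 4·0.125·0.124 + 1·0.5·0.136 + 3·0.25·0.0185 = 0.162625.
0.162625 < 0.22: the indirect benefit is less than the cost.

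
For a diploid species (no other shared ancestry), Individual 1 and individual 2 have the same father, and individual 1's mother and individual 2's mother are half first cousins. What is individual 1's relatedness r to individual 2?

Wright's path rule: contributions from independent ancestry routes add.
Individual 1 and individual 2 are related in two ways: half-sibs through their shared father (r = 1/4) and half second cousins through their mothers (r = 1/64).
r = 1/4 + 1/64 = 17/64 = 0.265625.

0.265625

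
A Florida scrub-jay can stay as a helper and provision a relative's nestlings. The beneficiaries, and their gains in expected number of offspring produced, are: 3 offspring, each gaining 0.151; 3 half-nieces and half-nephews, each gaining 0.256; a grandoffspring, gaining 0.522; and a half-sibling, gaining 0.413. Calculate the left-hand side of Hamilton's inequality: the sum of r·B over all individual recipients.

0.55625

r to an offspring = 1/2 (one parent–offspring link: r = (1/2)^1 = 1/2).
r to a half-niece or half-nephew = 0.125 (half-aunt/uncle↔niece/nephew: one path of length 3: r = (1/2)^3 = 1/8).
r to a grandoffspring = 0.25 (two parent–offspring links: r = (1/2)^2 = 1/4).
r to a half-sibling = 0.25 (half-sibs share one parent — one path of length 2: r = (1/2)^2 = 1/4).
Summing one r·B term per recipient: 3·0.5·0.151 + 3·0.125·0.256 + 1·0.25·0.522 + 1·0.25·0.413 = 0.55625.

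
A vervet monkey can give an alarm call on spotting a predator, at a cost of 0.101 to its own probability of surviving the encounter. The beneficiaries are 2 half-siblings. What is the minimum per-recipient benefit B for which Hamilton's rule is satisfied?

r to a half-sibling = 0.25 (half-sibs share one parent — one path of length 2: r = (1/2)^2 = 1/4).
Hamilton's rule with n recipients of equal r: n·r·B > C, so B > C/(n·r) = 0.101/(2·0.25) = 0.202.

0.202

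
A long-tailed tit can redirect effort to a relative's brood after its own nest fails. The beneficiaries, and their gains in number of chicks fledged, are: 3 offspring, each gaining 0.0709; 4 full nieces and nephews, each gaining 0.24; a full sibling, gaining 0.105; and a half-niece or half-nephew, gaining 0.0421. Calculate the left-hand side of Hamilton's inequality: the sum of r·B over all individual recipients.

0.4041125

r to an offspring = 1/2 (one parent–offspring link: r = (1/2)^1 = 1/2).
r to a full niece or nephew = 0.25 (full aunt/uncle↔niece/nephew: two paths of length 3 through the shared grandparent pair: r = 2·(1/2)^3 = 1/4).
r to a full sibling = 1/2 (full sibs share both parents — two paths of length 2: r = 2·(1/2)^2 = 1/2).
r to a half-niece or half-nephew = 0.125 (half-aunt/uncle↔niece/nephew: one path of length 3: r = (1/2)^3 = 1/8).
Summing one r·B term per recipient: 3·0.5·0.0709 + 4·0.25·0.24 + 1·0.5·0.105 + 1·0.125·0.0421 = 0.4041125.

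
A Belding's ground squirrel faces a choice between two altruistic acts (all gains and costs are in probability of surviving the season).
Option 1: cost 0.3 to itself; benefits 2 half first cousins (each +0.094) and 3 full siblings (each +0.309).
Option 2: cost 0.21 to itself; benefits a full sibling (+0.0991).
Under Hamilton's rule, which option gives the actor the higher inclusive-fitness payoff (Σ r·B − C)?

Option 1: r to a half first cousin = 0.0625.
Option 1: r to a full sibling = 0.5.
Option 1: Σ r·B − C = (2·0.0625·0.094 + 3·0.5·0.309) − 0.3 = 0.17525.
Option 2: r to a full sibling = 0.5.
Option 2: Σ r·B − C = (1·0.5·0.0991) − 0.21 = -0.16045.
Option 1 has the higher net inclusive-fitness payoff.

Option 1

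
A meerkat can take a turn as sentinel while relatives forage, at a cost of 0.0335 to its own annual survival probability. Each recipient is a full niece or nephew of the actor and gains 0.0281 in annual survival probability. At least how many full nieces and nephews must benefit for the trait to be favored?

r to a full niece or nephew = 0.25 (full aunt/uncle↔niece/nephew: two paths of length 3 through the shared grandparent pair: r = 2·(1/2)^3 = 1/4).
Hamilton's rule: n·r·B > C  ⇒  n > C/(r·B) = 0.0335/(0.25·0.0281) = 4.769.
The smallest integer exceeding 4.769 is 5.

5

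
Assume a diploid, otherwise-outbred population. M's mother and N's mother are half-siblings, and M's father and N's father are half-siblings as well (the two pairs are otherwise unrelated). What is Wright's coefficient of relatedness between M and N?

0.125

Relatedness sums over independent paths through distinct common ancestors.
M and N are related in two ways: half first cousins through their mothers (r = 1/16) and half first cousins through their fathers (r = 1/16).
r = 1/16 + 1/16 = 1/8 = 0.125.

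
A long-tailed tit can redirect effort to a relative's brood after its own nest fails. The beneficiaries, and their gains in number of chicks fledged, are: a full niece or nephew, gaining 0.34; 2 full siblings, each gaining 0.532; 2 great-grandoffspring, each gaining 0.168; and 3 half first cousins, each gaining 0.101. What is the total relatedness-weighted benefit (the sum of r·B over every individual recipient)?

r to a full niece or nephew = 1/4 (full aunt/uncle↔niece/nephew: two paths of length 3 through the shared grandparent pair: r = 2·(1/2)^3 = 1/4).
r to a full sibling = 0.5 (full sibs share both parents — two paths of length 2: r = 2·(1/2)^2 = 1/2).
r to a great-grandoffspring = 0.125 (three parent–offspring links: r = (1/2)^3 = 1/8).
r to a half first cousin = 0.0625 (half first cousins share one grandparent — one path of length 4: r = (1/2)^4 = 1/16).
Summing one r·B term per recipient: 1·0.25·0.34 + 2·0.5·0.532 + 2·0.125·0.168 + 3·0.0625·0.101 = 0.6779375.

0.6779375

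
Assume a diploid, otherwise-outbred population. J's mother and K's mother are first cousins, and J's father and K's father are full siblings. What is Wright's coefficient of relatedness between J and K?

0.15625

Wright's path rule: contributions from independent ancestry routes add.
J and K are related in two ways: second cousins through their mothers (r = 1/32) and first cousins through their fathers (r = 1/8).
r = 1/32 + 1/8 = 5/32 = 0.15625.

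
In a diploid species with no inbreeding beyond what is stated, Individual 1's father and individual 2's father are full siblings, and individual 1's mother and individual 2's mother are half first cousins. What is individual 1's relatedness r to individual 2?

Relatedness sums over independent paths through distinct common ancestors.
Individual 1 and individual 2 are related in two ways: first cousins through their fathers (r = 1/8) and half second cousins through their mothers (r = 1/64).
r = 1/8 + 1/64 = 9/64 = 0.140625.

0.140625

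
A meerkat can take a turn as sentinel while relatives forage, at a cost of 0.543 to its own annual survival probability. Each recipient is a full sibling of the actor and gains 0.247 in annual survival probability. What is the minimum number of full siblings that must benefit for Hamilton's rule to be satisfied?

5

r to a full sibling = 1/2 (full sibs share both parents — two paths of length 2: r = 2·(1/2)^2 = 1/2).
Hamilton's rule: n·r·B > C  ⇒  n > C/(r·B) = 0.543/(0.5·0.247) = 4.397.
The smallest integer exceeding 4.397 is 5.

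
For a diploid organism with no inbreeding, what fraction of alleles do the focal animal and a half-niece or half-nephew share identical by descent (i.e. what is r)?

0.125

Each parent–offspring link contributes a factor of 1/2, and independent paths through distinct common ancestors add.
Half-aunt/uncle↔niece/nephew: one path of length 3: r = (1/2)^3 = 1/8.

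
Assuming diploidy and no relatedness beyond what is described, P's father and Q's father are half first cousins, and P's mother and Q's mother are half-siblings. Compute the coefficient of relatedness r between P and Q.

0.078125

With two independent routes of shared ancestry, r is the sum of the two contributions.
P and Q are related in two ways: half second cousins through their fathers (r = 1/64) and half first cousins through their mothers (r = 1/16).
r = 1/64 + 1/16 = 5/64 = 0.078125.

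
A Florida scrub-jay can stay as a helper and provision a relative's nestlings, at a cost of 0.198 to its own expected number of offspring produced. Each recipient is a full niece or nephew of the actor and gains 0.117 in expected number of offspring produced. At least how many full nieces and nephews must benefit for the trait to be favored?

7

r to a full niece or nephew = 0.25 (full aunt/uncle↔niece/nephew: two paths of length 3 through the shared grandparent pair: r = 2·(1/2)^3 = 1/4).
Hamilton's rule: n·r·B > C  ⇒  n > C/(r·B) = 0.198/(0.25·0.117) = 6.769.
The smallest integer exceeding 6.769 is 7.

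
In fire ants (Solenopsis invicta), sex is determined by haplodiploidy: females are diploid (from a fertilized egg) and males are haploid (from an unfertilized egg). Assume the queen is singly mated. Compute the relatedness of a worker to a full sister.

Haplodiploid full sisters inherit their father's entire haploid genome identically (contributing 1/2) and on average half of their mother's contribution (1/2 · 1/2 = 1/4); r = 1/2 + 1/4 = 3/4.

0.75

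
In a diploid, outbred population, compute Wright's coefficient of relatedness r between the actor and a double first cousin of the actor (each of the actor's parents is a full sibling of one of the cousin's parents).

Each parent–offspring link contributes a factor of 1/2, and independent paths through distinct common ancestors add.
Double first cousins share both grandparent pairs — four paths of length 4: r = 4·(1/2)^4 = 1/4.

0.25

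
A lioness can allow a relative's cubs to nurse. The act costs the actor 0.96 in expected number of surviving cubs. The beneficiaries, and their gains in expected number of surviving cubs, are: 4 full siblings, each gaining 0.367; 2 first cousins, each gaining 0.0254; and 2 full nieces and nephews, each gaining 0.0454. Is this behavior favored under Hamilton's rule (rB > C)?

No

Hamilton's rule: the trait is favored when the sum of r·B over every recipient exceeds the actor's cost C.
r to a full sibling = 0.5 (full sibs share both parents — two paths of length 2: r = 2·(1/2)^2 = 1/2).
r to a first cousin = 1/8 (first cousins share one grandparent pair — two paths of length 4: r = 2·(1/2)^4 = 1/8).
r to a full niece or nephew = 1/4 (full aunt/uncle↔niece/nephew: two paths of length 3 through the shared grandparent pair: r = 2·(1/2)^3 = 1/4).
Summing one r·B term per recipient: 4·0.5·0.367 + 2·0.125·0.0254 + 2·0.25·0.0454 = 0.76305.
0.76305 < 0.96: the indirect benefit is less than the cost.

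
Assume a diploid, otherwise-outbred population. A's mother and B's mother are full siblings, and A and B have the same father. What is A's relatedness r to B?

0.375

Relatedness sums over independent paths through distinct common ancestors.
A and B are related in two ways: first cousins through their mothers (r = 1/8) and half-sibs through their shared father (r = 1/4).
r = 1/8 + 1/4 = 0.375.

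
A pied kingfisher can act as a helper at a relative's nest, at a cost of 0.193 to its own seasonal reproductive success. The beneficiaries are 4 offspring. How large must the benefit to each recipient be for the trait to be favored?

r to an offspring = 1/2 (one parent–offspring link: r = (1/2)^1 = 1/2).
Hamilton's rule with n recipients of equal r: n·r·B > C, so B > C/(n·r) = 0.193/(4·0.5) = 0.0965.

0.0965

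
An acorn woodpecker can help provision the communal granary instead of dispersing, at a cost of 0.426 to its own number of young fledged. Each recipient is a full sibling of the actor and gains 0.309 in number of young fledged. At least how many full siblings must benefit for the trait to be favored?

3

r to a full sibling = 0.5 (full sibs share both parents — two paths of length 2: r = 2·(1/2)^2 = 1/2).
Hamilton's rule: n·r·B > C  ⇒  n > C/(r·B) = 0.426/(0.5·0.309) = 2.757.
The smallest integer exceeding 2.757 is 3.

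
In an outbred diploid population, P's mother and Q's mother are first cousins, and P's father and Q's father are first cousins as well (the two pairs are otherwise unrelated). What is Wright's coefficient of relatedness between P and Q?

0.0625

Wright's path rule: contributions from independent ancestry routes add.
P and Q are related in two ways: second cousins through their mothers (r = 1/32) and second cousins through their fathers (r = 1/32).
r = 1/32 + 1/32 = 0.0625.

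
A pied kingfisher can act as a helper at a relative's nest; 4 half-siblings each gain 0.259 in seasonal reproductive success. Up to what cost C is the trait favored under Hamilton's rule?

0.259

r to a half-sibling = 1/4 (half-sibs share one parent — one path of length 2: r = (1/2)^2 = 1/4).
Hamilton's rule: n·r·B > C, so the trait is favored while C < n·r·B = 4·0.25·0.259 = 0.259.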